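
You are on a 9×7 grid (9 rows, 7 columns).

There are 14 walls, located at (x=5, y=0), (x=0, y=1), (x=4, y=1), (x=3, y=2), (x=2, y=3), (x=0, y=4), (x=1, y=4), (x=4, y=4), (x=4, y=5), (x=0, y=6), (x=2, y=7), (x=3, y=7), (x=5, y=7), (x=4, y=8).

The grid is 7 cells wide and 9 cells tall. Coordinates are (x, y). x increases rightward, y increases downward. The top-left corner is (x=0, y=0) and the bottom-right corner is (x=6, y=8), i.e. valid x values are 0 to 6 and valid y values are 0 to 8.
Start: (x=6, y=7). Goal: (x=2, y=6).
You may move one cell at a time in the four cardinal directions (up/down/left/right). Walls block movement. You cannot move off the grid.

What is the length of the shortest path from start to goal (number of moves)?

BFS from (x=6, y=7) until reaching (x=2, y=6):
  Distance 0: (x=6, y=7)
  Distance 1: (x=6, y=6), (x=6, y=8)
  Distance 2: (x=6, y=5), (x=5, y=6), (x=5, y=8)
  Distance 3: (x=6, y=4), (x=5, y=5), (x=4, y=6)
  Distance 4: (x=6, y=3), (x=5, y=4), (x=3, y=6), (x=4, y=7)
  Distance 5: (x=6, y=2), (x=5, y=3), (x=3, y=5), (x=2, y=6)  <- goal reached here
One shortest path (5 moves): (x=6, y=7) -> (x=6, y=6) -> (x=5, y=6) -> (x=4, y=6) -> (x=3, y=6) -> (x=2, y=6)

Answer: Shortest path length: 5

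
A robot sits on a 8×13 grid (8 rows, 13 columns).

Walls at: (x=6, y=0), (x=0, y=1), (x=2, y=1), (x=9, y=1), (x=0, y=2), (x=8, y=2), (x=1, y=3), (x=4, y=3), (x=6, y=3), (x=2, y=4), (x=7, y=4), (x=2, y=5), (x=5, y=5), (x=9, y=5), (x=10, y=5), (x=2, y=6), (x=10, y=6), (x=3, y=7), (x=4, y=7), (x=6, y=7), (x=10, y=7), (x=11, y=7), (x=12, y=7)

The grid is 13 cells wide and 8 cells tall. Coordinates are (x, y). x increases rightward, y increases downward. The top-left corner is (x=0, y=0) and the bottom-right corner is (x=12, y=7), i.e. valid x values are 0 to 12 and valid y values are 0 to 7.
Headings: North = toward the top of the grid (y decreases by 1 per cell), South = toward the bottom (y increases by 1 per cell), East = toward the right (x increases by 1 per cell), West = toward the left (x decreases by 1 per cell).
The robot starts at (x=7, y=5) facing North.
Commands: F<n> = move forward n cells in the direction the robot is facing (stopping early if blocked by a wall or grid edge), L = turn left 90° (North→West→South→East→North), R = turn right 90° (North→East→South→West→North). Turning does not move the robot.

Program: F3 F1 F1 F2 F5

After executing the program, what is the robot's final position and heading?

Answer: Final position: (x=7, y=5), facing North

Derivation:
Start: (x=7, y=5), facing North
  F3: move forward 0/3 (blocked), now at (x=7, y=5)
  F1: move forward 0/1 (blocked), now at (x=7, y=5)
  F1: move forward 0/1 (blocked), now at (x=7, y=5)
  F2: move forward 0/2 (blocked), now at (x=7, y=5)
  F5: move forward 0/5 (blocked), now at (x=7, y=5)
Final: (x=7, y=5), facing North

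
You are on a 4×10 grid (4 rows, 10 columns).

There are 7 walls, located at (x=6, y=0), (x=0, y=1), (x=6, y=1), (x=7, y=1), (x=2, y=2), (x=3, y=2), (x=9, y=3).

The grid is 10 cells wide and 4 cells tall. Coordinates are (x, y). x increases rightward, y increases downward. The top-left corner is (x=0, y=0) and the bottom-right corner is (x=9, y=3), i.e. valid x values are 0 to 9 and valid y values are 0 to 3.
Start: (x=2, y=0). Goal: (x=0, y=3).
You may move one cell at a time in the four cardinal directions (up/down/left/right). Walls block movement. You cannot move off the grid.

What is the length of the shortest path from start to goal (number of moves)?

Answer: Shortest path length: 5

Derivation:
BFS from (x=2, y=0) until reaching (x=0, y=3):
  Distance 0: (x=2, y=0)
  Distance 1: (x=1, y=0), (x=3, y=0), (x=2, y=1)
  Distance 2: (x=0, y=0), (x=4, y=0), (x=1, y=1), (x=3, y=1)
  Distance 3: (x=5, y=0), (x=4, y=1), (x=1, y=2)
  Distance 4: (x=5, y=1), (x=0, y=2), (x=4, y=2), (x=1, y=3)
  Distance 5: (x=5, y=2), (x=0, y=3), (x=2, y=3), (x=4, y=3)  <- goal reached here
One shortest path (5 moves): (x=2, y=0) -> (x=1, y=0) -> (x=1, y=1) -> (x=1, y=2) -> (x=0, y=2) -> (x=0, y=3)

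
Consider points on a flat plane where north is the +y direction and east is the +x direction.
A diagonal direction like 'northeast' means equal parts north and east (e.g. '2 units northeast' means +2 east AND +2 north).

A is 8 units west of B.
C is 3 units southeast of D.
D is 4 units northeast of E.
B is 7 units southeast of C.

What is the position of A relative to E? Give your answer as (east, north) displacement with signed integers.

Place E at the origin (east=0, north=0).
  D is 4 units northeast of E: delta (east=+4, north=+4); D at (east=4, north=4).
  C is 3 units southeast of D: delta (east=+3, north=-3); C at (east=7, north=1).
  B is 7 units southeast of C: delta (east=+7, north=-7); B at (east=14, north=-6).
  A is 8 units west of B: delta (east=-8, north=+0); A at (east=6, north=-6).
Therefore A relative to E: (east=6, north=-6).

Answer: A is at (east=6, north=-6) relative to E.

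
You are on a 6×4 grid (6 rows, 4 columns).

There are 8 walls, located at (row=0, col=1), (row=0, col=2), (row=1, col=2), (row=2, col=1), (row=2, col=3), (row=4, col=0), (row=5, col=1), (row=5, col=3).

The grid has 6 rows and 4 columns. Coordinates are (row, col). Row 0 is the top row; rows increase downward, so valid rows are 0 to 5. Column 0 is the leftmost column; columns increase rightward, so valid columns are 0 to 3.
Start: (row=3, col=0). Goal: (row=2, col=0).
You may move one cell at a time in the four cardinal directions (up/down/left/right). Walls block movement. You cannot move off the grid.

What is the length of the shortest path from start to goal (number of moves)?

BFS from (row=3, col=0) until reaching (row=2, col=0):
  Distance 0: (row=3, col=0)
  Distance 1: (row=2, col=0), (row=3, col=1)  <- goal reached here
One shortest path (1 moves): (row=3, col=0) -> (row=2, col=0)

Answer: Shortest path length: 1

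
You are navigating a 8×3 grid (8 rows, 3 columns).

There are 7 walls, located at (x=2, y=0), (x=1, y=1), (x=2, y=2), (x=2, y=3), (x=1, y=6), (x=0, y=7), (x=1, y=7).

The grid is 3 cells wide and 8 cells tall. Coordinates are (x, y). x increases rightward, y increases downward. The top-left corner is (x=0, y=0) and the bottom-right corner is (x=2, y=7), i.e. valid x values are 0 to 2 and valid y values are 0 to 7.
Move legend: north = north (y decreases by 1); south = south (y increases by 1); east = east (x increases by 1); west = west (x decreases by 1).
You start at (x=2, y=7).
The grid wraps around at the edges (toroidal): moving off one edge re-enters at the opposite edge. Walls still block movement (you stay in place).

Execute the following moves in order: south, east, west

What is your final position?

Answer: Final position: (x=2, y=7)

Derivation:
Start: (x=2, y=7)
  south (south): blocked, stay at (x=2, y=7)
  east (east): blocked, stay at (x=2, y=7)
  west (west): blocked, stay at (x=2, y=7)
Final: (x=2, y=7)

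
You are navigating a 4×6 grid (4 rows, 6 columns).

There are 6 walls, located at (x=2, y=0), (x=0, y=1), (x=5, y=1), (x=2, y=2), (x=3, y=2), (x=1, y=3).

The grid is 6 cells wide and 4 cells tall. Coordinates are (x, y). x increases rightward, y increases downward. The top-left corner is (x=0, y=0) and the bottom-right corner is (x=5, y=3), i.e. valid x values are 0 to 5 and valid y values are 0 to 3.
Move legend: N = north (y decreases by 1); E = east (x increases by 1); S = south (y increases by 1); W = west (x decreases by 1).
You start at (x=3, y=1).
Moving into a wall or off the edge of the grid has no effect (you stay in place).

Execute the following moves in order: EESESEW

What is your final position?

Answer: Final position: (x=4, y=3)

Derivation:
Start: (x=3, y=1)
  E (east): (x=3, y=1) -> (x=4, y=1)
  E (east): blocked, stay at (x=4, y=1)
  S (south): (x=4, y=1) -> (x=4, y=2)
  E (east): (x=4, y=2) -> (x=5, y=2)
  S (south): (x=5, y=2) -> (x=5, y=3)
  E (east): blocked, stay at (x=5, y=3)
  W (west): (x=5, y=3) -> (x=4, y=3)
Final: (x=4, y=3)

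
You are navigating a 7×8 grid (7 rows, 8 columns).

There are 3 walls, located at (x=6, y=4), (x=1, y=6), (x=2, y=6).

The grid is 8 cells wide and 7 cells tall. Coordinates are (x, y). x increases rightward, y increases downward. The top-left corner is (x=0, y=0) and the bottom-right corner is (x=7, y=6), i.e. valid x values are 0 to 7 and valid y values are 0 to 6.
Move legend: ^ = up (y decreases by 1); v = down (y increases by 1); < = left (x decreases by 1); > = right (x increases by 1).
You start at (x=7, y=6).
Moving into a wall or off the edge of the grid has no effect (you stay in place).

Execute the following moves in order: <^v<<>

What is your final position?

Start: (x=7, y=6)
  < (left): (x=7, y=6) -> (x=6, y=6)
  ^ (up): (x=6, y=6) -> (x=6, y=5)
  v (down): (x=6, y=5) -> (x=6, y=6)
  < (left): (x=6, y=6) -> (x=5, y=6)
  < (left): (x=5, y=6) -> (x=4, y=6)
  > (right): (x=4, y=6) -> (x=5, y=6)
Final: (x=5, y=6)

Answer: Final position: (x=5, y=6)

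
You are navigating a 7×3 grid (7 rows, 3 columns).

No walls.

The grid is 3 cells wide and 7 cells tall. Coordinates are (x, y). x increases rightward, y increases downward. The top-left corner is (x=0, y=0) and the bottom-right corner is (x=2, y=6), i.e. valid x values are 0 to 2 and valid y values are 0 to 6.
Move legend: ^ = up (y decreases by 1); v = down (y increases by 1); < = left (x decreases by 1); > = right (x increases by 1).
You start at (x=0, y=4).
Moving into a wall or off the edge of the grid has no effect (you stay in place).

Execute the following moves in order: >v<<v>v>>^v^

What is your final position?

Answer: Final position: (x=2, y=5)

Derivation:
Start: (x=0, y=4)
  > (right): (x=0, y=4) -> (x=1, y=4)
  v (down): (x=1, y=4) -> (x=1, y=5)
  < (left): (x=1, y=5) -> (x=0, y=5)
  < (left): blocked, stay at (x=0, y=5)
  v (down): (x=0, y=5) -> (x=0, y=6)
  > (right): (x=0, y=6) -> (x=1, y=6)
  v (down): blocked, stay at (x=1, y=6)
  > (right): (x=1, y=6) -> (x=2, y=6)
  > (right): blocked, stay at (x=2, y=6)
  ^ (up): (x=2, y=6) -> (x=2, y=5)
  v (down): (x=2, y=5) -> (x=2, y=6)
  ^ (up): (x=2, y=6) -> (x=2, y=5)
Final: (x=2, y=5)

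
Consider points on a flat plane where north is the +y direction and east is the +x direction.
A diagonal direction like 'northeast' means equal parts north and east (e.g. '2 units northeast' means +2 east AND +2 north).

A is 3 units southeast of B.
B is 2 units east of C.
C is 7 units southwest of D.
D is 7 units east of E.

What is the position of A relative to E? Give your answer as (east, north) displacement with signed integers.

Answer: A is at (east=5, north=-10) relative to E.

Derivation:
Place E at the origin (east=0, north=0).
  D is 7 units east of E: delta (east=+7, north=+0); D at (east=7, north=0).
  C is 7 units southwest of D: delta (east=-7, north=-7); C at (east=0, north=-7).
  B is 2 units east of C: delta (east=+2, north=+0); B at (east=2, north=-7).
  A is 3 units southeast of B: delta (east=+3, north=-3); A at (east=5, north=-10).
Therefore A relative to E: (east=5, north=-10).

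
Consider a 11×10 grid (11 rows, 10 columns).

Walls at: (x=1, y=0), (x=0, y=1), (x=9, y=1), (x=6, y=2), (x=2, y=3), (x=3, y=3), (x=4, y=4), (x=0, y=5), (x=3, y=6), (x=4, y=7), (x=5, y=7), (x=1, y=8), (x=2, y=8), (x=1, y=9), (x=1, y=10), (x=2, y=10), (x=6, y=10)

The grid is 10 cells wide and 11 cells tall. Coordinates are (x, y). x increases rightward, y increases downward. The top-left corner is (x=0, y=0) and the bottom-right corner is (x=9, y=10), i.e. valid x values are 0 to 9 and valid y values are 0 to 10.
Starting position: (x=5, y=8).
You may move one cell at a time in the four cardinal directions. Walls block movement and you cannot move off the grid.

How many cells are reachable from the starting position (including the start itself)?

Answer: Reachable cells: 92

Derivation:
BFS flood-fill from (x=5, y=8):
  Distance 0: (x=5, y=8)
  Distance 1: (x=4, y=8), (x=6, y=8), (x=5, y=9)
  Distance 2: (x=6, y=7), (x=3, y=8), (x=7, y=8), (x=4, y=9), (x=6, y=9), (x=5, y=10)
  Distance 3: (x=6, y=6), (x=3, y=7), (x=7, y=7), (x=8, y=8), (x=3, y=9), (x=7, y=9), (x=4, y=10)
  Distance 4: (x=6, y=5), (x=5, y=6), (x=7, y=6), (x=2, y=7), (x=8, y=7), (x=9, y=8), (x=2, y=9), (x=8, y=9), (x=3, y=10), (x=7, y=10)
  Distance 5: (x=6, y=4), (x=5, y=5), (x=7, y=5), (x=2, y=6), (x=4, y=6), (x=8, y=6), (x=1, y=7), (x=9, y=7), (x=9, y=9), (x=8, y=10)
  Distance 6: (x=6, y=3), (x=5, y=4), (x=7, y=4), (x=2, y=5), (x=4, y=5), (x=8, y=5), (x=1, y=6), (x=9, y=6), (x=0, y=7), (x=9, y=10)
  Distance 7: (x=5, y=3), (x=7, y=3), (x=2, y=4), (x=8, y=4), (x=1, y=5), (x=3, y=5), (x=9, y=5), (x=0, y=6), (x=0, y=8)
  Distance 8: (x=5, y=2), (x=7, y=2), (x=4, y=3), (x=8, y=3), (x=1, y=4), (x=3, y=4), (x=9, y=4), (x=0, y=9)
  Distance 9: (x=5, y=1), (x=7, y=1), (x=4, y=2), (x=8, y=2), (x=1, y=3), (x=9, y=3), (x=0, y=4), (x=0, y=10)
  Distance 10: (x=5, y=0), (x=7, y=0), (x=4, y=1), (x=6, y=1), (x=8, y=1), (x=1, y=2), (x=3, y=2), (x=9, y=2), (x=0, y=3)
  Distance 11: (x=4, y=0), (x=6, y=0), (x=8, y=0), (x=1, y=1), (x=3, y=1), (x=0, y=2), (x=2, y=2)
  Distance 12: (x=3, y=0), (x=9, y=0), (x=2, y=1)
  Distance 13: (x=2, y=0)
Total reachable: 92 (grid has 93 open cells total)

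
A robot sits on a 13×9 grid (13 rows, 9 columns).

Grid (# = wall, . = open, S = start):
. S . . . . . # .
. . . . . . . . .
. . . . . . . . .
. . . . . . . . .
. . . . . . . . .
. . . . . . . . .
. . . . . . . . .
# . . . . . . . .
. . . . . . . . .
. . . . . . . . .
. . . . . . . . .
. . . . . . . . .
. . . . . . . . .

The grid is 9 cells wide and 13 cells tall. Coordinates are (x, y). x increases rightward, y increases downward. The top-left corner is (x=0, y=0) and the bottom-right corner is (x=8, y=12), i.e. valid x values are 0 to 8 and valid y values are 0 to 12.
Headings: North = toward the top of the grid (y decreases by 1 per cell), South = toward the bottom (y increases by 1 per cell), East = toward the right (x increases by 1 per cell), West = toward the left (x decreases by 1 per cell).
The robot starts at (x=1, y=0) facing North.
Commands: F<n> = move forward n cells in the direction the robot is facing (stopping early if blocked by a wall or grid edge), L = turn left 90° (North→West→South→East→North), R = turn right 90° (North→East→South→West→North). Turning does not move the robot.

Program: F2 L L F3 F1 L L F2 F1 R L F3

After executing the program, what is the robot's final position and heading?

Start: (x=1, y=0), facing North
  F2: move forward 0/2 (blocked), now at (x=1, y=0)
  L: turn left, now facing West
  L: turn left, now facing South
  F3: move forward 3, now at (x=1, y=3)
  F1: move forward 1, now at (x=1, y=4)
  L: turn left, now facing East
  L: turn left, now facing North
  F2: move forward 2, now at (x=1, y=2)
  F1: move forward 1, now at (x=1, y=1)
  R: turn right, now facing East
  L: turn left, now facing North
  F3: move forward 1/3 (blocked), now at (x=1, y=0)
Final: (x=1, y=0), facing North

Answer: Final position: (x=1, y=0), facing North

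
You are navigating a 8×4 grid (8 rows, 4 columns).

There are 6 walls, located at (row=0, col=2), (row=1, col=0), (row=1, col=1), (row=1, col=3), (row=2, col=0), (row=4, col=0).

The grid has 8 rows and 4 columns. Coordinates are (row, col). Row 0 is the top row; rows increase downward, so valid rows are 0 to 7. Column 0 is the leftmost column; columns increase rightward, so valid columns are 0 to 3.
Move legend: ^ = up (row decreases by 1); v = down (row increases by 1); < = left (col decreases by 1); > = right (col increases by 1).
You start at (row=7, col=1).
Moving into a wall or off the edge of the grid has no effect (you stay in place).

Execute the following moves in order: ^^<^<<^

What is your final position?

Answer: Final position: (row=5, col=0)

Derivation:
Start: (row=7, col=1)
  ^ (up): (row=7, col=1) -> (row=6, col=1)
  ^ (up): (row=6, col=1) -> (row=5, col=1)
  < (left): (row=5, col=1) -> (row=5, col=0)
  ^ (up): blocked, stay at (row=5, col=0)
  < (left): blocked, stay at (row=5, col=0)
  < (left): blocked, stay at (row=5, col=0)
  ^ (up): blocked, stay at (row=5, col=0)
Final: (row=5, col=0)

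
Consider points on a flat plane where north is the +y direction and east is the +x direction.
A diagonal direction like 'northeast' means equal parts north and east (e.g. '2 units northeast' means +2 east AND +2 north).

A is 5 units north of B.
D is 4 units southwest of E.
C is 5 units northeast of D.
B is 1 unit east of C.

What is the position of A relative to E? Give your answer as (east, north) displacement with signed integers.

Place E at the origin (east=0, north=0).
  D is 4 units southwest of E: delta (east=-4, north=-4); D at (east=-4, north=-4).
  C is 5 units northeast of D: delta (east=+5, north=+5); C at (east=1, north=1).
  B is 1 unit east of C: delta (east=+1, north=+0); B at (east=2, north=1).
  A is 5 units north of B: delta (east=+0, north=+5); A at (east=2, north=6).
Therefore A relative to E: (east=2, north=6).

Answer: A is at (east=2, north=6) relative to E.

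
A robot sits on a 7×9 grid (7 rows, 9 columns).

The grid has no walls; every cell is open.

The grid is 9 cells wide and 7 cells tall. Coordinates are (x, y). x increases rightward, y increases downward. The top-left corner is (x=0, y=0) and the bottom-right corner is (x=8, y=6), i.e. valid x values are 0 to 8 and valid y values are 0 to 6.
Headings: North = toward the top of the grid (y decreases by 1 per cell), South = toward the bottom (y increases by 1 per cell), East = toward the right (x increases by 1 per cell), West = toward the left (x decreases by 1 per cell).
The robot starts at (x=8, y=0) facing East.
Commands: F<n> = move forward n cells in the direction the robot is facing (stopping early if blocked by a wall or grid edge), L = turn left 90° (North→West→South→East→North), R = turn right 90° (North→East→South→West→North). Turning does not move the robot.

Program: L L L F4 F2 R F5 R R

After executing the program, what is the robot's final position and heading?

Answer: Final position: (x=3, y=6), facing East

Derivation:
Start: (x=8, y=0), facing East
  L: turn left, now facing North
  L: turn left, now facing West
  L: turn left, now facing South
  F4: move forward 4, now at (x=8, y=4)
  F2: move forward 2, now at (x=8, y=6)
  R: turn right, now facing West
  F5: move forward 5, now at (x=3, y=6)
  R: turn right, now facing North
  R: turn right, now facing East
Final: (x=3, y=6), facing East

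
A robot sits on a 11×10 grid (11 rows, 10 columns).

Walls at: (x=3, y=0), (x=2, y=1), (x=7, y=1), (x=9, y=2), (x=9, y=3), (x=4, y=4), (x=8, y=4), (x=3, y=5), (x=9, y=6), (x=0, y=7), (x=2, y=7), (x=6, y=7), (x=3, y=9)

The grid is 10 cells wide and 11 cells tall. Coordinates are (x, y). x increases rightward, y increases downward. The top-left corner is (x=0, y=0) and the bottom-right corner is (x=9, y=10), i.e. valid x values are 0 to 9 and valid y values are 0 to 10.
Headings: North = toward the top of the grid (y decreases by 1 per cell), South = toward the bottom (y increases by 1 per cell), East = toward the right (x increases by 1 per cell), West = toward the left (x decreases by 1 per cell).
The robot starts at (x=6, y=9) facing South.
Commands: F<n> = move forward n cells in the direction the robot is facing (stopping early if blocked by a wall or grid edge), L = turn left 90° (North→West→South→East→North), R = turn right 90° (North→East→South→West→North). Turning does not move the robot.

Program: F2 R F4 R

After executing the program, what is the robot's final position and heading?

Start: (x=6, y=9), facing South
  F2: move forward 1/2 (blocked), now at (x=6, y=10)
  R: turn right, now facing West
  F4: move forward 4, now at (x=2, y=10)
  R: turn right, now facing North
Final: (x=2, y=10), facing North

Answer: Final position: (x=2, y=10), facing North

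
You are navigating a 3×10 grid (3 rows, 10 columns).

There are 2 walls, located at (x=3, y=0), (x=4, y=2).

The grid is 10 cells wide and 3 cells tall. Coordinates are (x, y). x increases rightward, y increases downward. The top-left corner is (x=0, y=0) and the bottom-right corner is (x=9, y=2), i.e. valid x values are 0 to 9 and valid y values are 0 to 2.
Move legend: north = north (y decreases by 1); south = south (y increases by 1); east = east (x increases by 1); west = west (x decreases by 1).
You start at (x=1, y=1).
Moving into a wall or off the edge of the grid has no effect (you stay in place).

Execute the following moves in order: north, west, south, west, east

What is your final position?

Answer: Final position: (x=1, y=1)

Derivation:
Start: (x=1, y=1)
  north (north): (x=1, y=1) -> (x=1, y=0)
  west (west): (x=1, y=0) -> (x=0, y=0)
  south (south): (x=0, y=0) -> (x=0, y=1)
  west (west): blocked, stay at (x=0, y=1)
  east (east): (x=0, y=1) -> (x=1, y=1)
Final: (x=1, y=1)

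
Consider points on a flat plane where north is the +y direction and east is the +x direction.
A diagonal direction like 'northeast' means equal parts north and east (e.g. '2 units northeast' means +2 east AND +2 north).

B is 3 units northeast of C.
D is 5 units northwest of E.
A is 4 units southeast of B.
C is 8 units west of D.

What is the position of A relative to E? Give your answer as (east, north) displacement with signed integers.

Place E at the origin (east=0, north=0).
  D is 5 units northwest of E: delta (east=-5, north=+5); D at (east=-5, north=5).
  C is 8 units west of D: delta (east=-8, north=+0); C at (east=-13, north=5).
  B is 3 units northeast of C: delta (east=+3, north=+3); B at (east=-10, north=8).
  A is 4 units southeast of B: delta (east=+4, north=-4); A at (east=-6, north=4).
Therefore A relative to E: (east=-6, north=4).

Answer: A is at (east=-6, north=4) relative to E.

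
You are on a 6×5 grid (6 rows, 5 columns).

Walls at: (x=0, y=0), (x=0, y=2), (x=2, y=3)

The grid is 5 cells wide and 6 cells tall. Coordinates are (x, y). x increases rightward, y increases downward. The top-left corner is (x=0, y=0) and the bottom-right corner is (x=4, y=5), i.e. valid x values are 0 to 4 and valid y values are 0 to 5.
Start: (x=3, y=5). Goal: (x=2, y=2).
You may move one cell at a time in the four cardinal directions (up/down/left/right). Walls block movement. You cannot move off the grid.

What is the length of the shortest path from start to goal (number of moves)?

Answer: Shortest path length: 4

Derivation:
BFS from (x=3, y=5) until reaching (x=2, y=2):
  Distance 0: (x=3, y=5)
  Distance 1: (x=3, y=4), (x=2, y=5), (x=4, y=5)
  Distance 2: (x=3, y=3), (x=2, y=4), (x=4, y=4), (x=1, y=5)
  Distance 3: (x=3, y=2), (x=4, y=3), (x=1, y=4), (x=0, y=5)
  Distance 4: (x=3, y=1), (x=2, y=2), (x=4, y=2), (x=1, y=3), (x=0, y=4)  <- goal reached here
One shortest path (4 moves): (x=3, y=5) -> (x=3, y=4) -> (x=3, y=3) -> (x=3, y=2) -> (x=2, y=2)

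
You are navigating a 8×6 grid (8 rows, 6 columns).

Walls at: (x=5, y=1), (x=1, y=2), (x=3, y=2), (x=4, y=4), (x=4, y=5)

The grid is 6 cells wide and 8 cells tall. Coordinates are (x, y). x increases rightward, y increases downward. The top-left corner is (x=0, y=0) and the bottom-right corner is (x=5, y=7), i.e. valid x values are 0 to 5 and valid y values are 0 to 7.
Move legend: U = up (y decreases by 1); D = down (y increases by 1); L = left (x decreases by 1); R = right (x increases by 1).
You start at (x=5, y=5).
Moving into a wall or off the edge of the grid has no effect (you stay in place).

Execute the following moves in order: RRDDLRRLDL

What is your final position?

Answer: Final position: (x=3, y=7)

Derivation:
Start: (x=5, y=5)
  R (right): blocked, stay at (x=5, y=5)
  R (right): blocked, stay at (x=5, y=5)
  D (down): (x=5, y=5) -> (x=5, y=6)
  D (down): (x=5, y=6) -> (x=5, y=7)
  L (left): (x=5, y=7) -> (x=4, y=7)
  R (right): (x=4, y=7) -> (x=5, y=7)
  R (right): blocked, stay at (x=5, y=7)
  L (left): (x=5, y=7) -> (x=4, y=7)
  D (down): blocked, stay at (x=4, y=7)
  L (left): (x=4, y=7) -> (x=3, y=7)
Final: (x=3, y=7)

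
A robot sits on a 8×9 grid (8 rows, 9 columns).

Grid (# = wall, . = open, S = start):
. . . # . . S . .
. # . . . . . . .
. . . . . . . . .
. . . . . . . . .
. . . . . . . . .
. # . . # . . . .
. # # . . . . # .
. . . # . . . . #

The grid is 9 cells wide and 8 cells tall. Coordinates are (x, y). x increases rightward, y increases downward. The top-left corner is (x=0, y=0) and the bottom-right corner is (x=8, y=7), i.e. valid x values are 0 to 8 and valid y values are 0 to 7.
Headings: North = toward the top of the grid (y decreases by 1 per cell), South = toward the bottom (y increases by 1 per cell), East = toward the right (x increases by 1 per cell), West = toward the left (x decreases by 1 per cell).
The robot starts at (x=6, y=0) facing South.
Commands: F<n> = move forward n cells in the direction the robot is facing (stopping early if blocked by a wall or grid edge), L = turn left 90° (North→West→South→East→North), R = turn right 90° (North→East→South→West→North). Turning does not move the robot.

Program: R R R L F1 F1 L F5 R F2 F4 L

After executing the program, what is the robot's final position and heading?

Start: (x=6, y=0), facing South
  R: turn right, now facing West
  R: turn right, now facing North
  R: turn right, now facing East
  L: turn left, now facing North
  F1: move forward 0/1 (blocked), now at (x=6, y=0)
  F1: move forward 0/1 (blocked), now at (x=6, y=0)
  L: turn left, now facing West
  F5: move forward 2/5 (blocked), now at (x=4, y=0)
  R: turn right, now facing North
  F2: move forward 0/2 (blocked), now at (x=4, y=0)
  F4: move forward 0/4 (blocked), now at (x=4, y=0)
  L: turn left, now facing West
Final: (x=4, y=0), facing West

Answer: Final position: (x=4, y=0), facing West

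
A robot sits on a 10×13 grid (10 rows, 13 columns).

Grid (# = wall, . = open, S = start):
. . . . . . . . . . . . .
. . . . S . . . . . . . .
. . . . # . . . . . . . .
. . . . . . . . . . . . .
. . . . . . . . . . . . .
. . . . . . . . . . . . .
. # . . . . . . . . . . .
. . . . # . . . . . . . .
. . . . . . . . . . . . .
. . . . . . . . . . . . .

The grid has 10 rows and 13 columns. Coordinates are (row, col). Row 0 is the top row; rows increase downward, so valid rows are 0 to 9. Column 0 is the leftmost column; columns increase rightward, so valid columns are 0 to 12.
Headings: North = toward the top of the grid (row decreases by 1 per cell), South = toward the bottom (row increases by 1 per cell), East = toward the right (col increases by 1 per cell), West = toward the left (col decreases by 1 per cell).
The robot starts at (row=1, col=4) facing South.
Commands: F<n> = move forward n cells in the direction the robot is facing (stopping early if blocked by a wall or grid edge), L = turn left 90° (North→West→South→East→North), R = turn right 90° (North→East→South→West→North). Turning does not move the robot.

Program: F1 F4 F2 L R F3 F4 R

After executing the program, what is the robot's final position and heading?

Answer: Final position: (row=1, col=4), facing West

Derivation:
Start: (row=1, col=4), facing South
  F1: move forward 0/1 (blocked), now at (row=1, col=4)
  F4: move forward 0/4 (blocked), now at (row=1, col=4)
  F2: move forward 0/2 (blocked), now at (row=1, col=4)
  L: turn left, now facing East
  R: turn right, now facing South
  F3: move forward 0/3 (blocked), now at (row=1, col=4)
  F4: move forward 0/4 (blocked), now at (row=1, col=4)
  R: turn right, now facing West
Final: (row=1, col=4), facing West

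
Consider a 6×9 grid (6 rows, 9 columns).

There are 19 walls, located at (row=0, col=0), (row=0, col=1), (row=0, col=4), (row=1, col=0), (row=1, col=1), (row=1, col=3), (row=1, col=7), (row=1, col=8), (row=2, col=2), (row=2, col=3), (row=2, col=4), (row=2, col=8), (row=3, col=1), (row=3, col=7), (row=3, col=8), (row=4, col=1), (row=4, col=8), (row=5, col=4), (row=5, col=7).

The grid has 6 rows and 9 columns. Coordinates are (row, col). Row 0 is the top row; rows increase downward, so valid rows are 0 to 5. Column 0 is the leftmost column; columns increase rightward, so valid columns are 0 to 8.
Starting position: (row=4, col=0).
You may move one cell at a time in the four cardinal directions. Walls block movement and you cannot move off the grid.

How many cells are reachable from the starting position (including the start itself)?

BFS flood-fill from (row=4, col=0):
  Distance 0: (row=4, col=0)
  Distance 1: (row=3, col=0), (row=5, col=0)
  Distance 2: (row=2, col=0), (row=5, col=1)
  Distance 3: (row=2, col=1), (row=5, col=2)
  Distance 4: (row=4, col=2), (row=5, col=3)
  Distance 5: (row=3, col=2), (row=4, col=3)
  Distance 6: (row=3, col=3), (row=4, col=4)
  Distance 7: (row=3, col=4), (row=4, col=5)
  Distance 8: (row=3, col=5), (row=4, col=6), (row=5, col=5)
  Distance 9: (row=2, col=5), (row=3, col=6), (row=4, col=7), (row=5, col=6)
  Distance 10: (row=1, col=5), (row=2, col=6)
  Distance 11: (row=0, col=5), (row=1, col=4), (row=1, col=6), (row=2, col=7)
  Distance 12: (row=0, col=6)
  Distance 13: (row=0, col=7)
  Distance 14: (row=0, col=8)
Total reachable: 31 (grid has 35 open cells total)

Answer: Reachable cells: 31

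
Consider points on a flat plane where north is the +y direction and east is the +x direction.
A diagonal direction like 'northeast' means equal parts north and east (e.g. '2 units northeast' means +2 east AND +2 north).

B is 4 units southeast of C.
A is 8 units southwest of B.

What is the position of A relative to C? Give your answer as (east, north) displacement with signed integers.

Answer: A is at (east=-4, north=-12) relative to C.

Derivation:
Place C at the origin (east=0, north=0).
  B is 4 units southeast of C: delta (east=+4, north=-4); B at (east=4, north=-4).
  A is 8 units southwest of B: delta (east=-8, north=-8); A at (east=-4, north=-12).
Therefore A relative to C: (east=-4, north=-12).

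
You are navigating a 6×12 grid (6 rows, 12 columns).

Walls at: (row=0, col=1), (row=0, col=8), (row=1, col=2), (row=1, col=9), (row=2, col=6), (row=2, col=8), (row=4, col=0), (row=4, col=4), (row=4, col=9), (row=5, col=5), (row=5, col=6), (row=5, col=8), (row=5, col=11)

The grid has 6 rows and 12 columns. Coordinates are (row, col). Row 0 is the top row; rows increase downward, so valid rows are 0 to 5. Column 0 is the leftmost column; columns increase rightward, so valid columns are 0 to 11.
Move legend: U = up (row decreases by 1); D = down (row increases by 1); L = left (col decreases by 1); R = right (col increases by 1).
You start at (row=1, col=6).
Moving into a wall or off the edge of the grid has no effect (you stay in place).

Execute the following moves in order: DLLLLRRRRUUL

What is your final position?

Start: (row=1, col=6)
  D (down): blocked, stay at (row=1, col=6)
  L (left): (row=1, col=6) -> (row=1, col=5)
  L (left): (row=1, col=5) -> (row=1, col=4)
  L (left): (row=1, col=4) -> (row=1, col=3)
  L (left): blocked, stay at (row=1, col=3)
  R (right): (row=1, col=3) -> (row=1, col=4)
  R (right): (row=1, col=4) -> (row=1, col=5)
  R (right): (row=1, col=5) -> (row=1, col=6)
  R (right): (row=1, col=6) -> (row=1, col=7)
  U (up): (row=1, col=7) -> (row=0, col=7)
  U (up): blocked, stay at (row=0, col=7)
  L (left): (row=0, col=7) -> (row=0, col=6)
Final: (row=0, col=6)

Answer: Final position: (row=0, col=6)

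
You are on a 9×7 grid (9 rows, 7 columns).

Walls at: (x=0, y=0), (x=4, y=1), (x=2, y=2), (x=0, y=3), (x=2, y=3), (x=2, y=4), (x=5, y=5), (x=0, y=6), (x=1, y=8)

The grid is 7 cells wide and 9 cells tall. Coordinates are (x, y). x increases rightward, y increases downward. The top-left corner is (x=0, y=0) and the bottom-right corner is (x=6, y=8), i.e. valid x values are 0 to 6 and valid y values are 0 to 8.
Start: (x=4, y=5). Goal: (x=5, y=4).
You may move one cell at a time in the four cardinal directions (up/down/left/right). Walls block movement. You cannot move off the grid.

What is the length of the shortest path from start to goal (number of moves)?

BFS from (x=4, y=5) until reaching (x=5, y=4):
  Distance 0: (x=4, y=5)
  Distance 1: (x=4, y=4), (x=3, y=5), (x=4, y=6)
  Distance 2: (x=4, y=3), (x=3, y=4), (x=5, y=4), (x=2, y=5), (x=3, y=6), (x=5, y=6), (x=4, y=7)  <- goal reached here
One shortest path (2 moves): (x=4, y=5) -> (x=4, y=4) -> (x=5, y=4)

Answer: Shortest path length: 2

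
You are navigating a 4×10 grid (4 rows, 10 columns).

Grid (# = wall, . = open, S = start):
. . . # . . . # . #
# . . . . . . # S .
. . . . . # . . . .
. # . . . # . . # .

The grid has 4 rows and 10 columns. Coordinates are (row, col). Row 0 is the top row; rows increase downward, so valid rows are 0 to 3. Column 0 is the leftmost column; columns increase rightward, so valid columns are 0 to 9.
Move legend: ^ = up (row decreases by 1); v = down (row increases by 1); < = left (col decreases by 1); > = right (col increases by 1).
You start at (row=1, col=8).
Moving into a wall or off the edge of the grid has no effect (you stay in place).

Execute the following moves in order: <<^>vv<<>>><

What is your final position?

Answer: Final position: (row=2, col=8)

Derivation:
Start: (row=1, col=8)
  < (left): blocked, stay at (row=1, col=8)
  < (left): blocked, stay at (row=1, col=8)
  ^ (up): (row=1, col=8) -> (row=0, col=8)
  > (right): blocked, stay at (row=0, col=8)
  v (down): (row=0, col=8) -> (row=1, col=8)
  v (down): (row=1, col=8) -> (row=2, col=8)
  < (left): (row=2, col=8) -> (row=2, col=7)
  < (left): (row=2, col=7) -> (row=2, col=6)
  > (right): (row=2, col=6) -> (row=2, col=7)
  > (right): (row=2, col=7) -> (row=2, col=8)
  > (right): (row=2, col=8) -> (row=2, col=9)
  < (left): (row=2, col=9) -> (row=2, col=8)
Final: (row=2, col=8)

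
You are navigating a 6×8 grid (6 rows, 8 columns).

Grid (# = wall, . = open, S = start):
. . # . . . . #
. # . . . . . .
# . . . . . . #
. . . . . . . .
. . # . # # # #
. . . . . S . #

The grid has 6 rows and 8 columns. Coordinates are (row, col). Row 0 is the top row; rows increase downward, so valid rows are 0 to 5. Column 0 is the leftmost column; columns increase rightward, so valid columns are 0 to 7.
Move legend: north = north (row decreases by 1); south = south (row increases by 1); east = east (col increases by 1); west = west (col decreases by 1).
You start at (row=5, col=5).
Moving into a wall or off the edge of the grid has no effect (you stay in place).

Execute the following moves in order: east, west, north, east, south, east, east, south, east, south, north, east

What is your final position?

Answer: Final position: (row=5, col=6)

Derivation:
Start: (row=5, col=5)
  east (east): (row=5, col=5) -> (row=5, col=6)
  west (west): (row=5, col=6) -> (row=5, col=5)
  north (north): blocked, stay at (row=5, col=5)
  east (east): (row=5, col=5) -> (row=5, col=6)
  south (south): blocked, stay at (row=5, col=6)
  east (east): blocked, stay at (row=5, col=6)
  east (east): blocked, stay at (row=5, col=6)
  south (south): blocked, stay at (row=5, col=6)
  east (east): blocked, stay at (row=5, col=6)
  south (south): blocked, stay at (row=5, col=6)
  north (north): blocked, stay at (row=5, col=6)
  east (east): blocked, stay at (row=5, col=6)
Final: (row=5, col=6)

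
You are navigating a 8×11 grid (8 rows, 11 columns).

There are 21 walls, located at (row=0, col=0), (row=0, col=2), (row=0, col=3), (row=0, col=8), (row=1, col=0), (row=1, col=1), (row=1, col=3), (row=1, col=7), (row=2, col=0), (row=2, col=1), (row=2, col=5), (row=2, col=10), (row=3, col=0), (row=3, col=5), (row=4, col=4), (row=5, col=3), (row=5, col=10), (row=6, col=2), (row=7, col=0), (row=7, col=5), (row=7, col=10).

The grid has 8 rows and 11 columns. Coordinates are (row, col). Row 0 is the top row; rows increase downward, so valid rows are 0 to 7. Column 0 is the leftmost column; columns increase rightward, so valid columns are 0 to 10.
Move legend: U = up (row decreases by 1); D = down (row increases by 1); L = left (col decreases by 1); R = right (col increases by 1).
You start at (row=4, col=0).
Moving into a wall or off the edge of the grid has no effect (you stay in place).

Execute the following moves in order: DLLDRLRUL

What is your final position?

Answer: Final position: (row=5, col=0)

Derivation:
Start: (row=4, col=0)
  D (down): (row=4, col=0) -> (row=5, col=0)
  L (left): blocked, stay at (row=5, col=0)
  L (left): blocked, stay at (row=5, col=0)
  D (down): (row=5, col=0) -> (row=6, col=0)
  R (right): (row=6, col=0) -> (row=6, col=1)
  L (left): (row=6, col=1) -> (row=6, col=0)
  R (right): (row=6, col=0) -> (row=6, col=1)
  U (up): (row=6, col=1) -> (row=5, col=1)
  L (left): (row=5, col=1) -> (row=5, col=0)
Final: (row=5, col=0)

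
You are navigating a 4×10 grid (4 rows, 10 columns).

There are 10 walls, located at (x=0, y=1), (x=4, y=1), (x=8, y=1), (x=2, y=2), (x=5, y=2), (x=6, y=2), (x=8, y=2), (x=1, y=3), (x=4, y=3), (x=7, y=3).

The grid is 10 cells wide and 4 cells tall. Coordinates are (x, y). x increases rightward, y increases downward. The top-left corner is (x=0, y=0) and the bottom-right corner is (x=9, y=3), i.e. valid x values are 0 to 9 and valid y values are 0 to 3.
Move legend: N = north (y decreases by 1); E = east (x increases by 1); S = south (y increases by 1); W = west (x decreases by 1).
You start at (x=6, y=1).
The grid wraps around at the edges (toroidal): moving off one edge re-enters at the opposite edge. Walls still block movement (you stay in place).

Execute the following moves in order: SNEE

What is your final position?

Start: (x=6, y=1)
  S (south): blocked, stay at (x=6, y=1)
  N (north): (x=6, y=1) -> (x=6, y=0)
  E (east): (x=6, y=0) -> (x=7, y=0)
  E (east): (x=7, y=0) -> (x=8, y=0)
Final: (x=8, y=0)

Answer: Final position: (x=8, y=0)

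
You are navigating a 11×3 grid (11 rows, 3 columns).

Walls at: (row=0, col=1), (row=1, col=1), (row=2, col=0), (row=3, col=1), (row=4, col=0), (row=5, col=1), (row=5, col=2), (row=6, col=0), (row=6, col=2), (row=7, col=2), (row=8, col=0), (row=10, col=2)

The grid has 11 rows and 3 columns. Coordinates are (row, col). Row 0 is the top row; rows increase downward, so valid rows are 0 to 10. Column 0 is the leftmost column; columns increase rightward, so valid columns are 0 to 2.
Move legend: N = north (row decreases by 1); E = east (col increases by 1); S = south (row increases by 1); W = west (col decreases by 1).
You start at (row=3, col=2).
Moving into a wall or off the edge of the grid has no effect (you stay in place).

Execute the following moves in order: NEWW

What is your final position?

Answer: Final position: (row=2, col=1)

Derivation:
Start: (row=3, col=2)
  N (north): (row=3, col=2) -> (row=2, col=2)
  E (east): blocked, stay at (row=2, col=2)
  W (west): (row=2, col=2) -> (row=2, col=1)
  W (west): blocked, stay at (row=2, col=1)
Final: (row=2, col=1)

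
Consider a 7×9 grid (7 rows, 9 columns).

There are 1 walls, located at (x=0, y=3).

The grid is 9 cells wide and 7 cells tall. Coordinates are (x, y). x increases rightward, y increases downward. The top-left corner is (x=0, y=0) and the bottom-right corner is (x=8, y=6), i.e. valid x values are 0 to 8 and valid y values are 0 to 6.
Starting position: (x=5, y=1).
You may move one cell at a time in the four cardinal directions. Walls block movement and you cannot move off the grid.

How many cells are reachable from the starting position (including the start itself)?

Answer: Reachable cells: 62

Derivation:
BFS flood-fill from (x=5, y=1):
  Distance 0: (x=5, y=1)
  Distance 1: (x=5, y=0), (x=4, y=1), (x=6, y=1), (x=5, y=2)
  Distance 2: (x=4, y=0), (x=6, y=0), (x=3, y=1), (x=7, y=1), (x=4, y=2), (x=6, y=2), (x=5, y=3)
  Distance 3: (x=3, y=0), (x=7, y=0), (x=2, y=1), (x=8, y=1), (x=3, y=2), (x=7, y=2), (x=4, y=3), (x=6, y=3), (x=5, y=4)
  Distance 4: (x=2, y=0), (x=8, y=0), (x=1, y=1), (x=2, y=2), (x=8, y=2), (x=3, y=3), (x=7, y=3), (x=4, y=4), (x=6, y=4), (x=5, y=5)
  Distance 5: (x=1, y=0), (x=0, y=1), (x=1, y=2), (x=2, y=3), (x=8, y=3), (x=3, y=4), (x=7, y=4), (x=4, y=5), (x=6, y=5), (x=5, y=6)
  Distance 6: (x=0, y=0), (x=0, y=2), (x=1, y=3), (x=2, y=4), (x=8, y=4), (x=3, y=5), (x=7, y=5), (x=4, y=6), (x=6, y=6)
  Distance 7: (x=1, y=4), (x=2, y=5), (x=8, y=5), (x=3, y=6), (x=7, y=6)
  Distance 8: (x=0, y=4), (x=1, y=5), (x=2, y=6), (x=8, y=6)
  Distance 9: (x=0, y=5), (x=1, y=6)
  Distance 10: (x=0, y=6)
Total reachable: 62 (grid has 62 open cells total)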